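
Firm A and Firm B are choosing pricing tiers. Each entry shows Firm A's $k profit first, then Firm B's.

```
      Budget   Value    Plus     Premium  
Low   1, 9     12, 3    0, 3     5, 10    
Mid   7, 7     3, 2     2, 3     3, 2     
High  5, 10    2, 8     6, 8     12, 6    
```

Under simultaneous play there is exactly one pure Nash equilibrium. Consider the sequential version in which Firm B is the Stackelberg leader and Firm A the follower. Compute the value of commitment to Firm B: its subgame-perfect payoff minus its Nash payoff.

1

Firm A best-responds to each possible Firm B move:
- Budget → Firm A plays Mid (best of 1, 7, 5); Firm B gets 7.
- Value → Firm A plays Low (best of 12, 3, 2); Firm B gets 3.
- Plus → Firm A plays High (best of 0, 2, 6); Firm B gets 8.
- Premium → Firm A plays High (best of 5, 3, 12); Firm B gets 6.
Among 7, 3, 8, 6, the best is 8 at Plus. Subgame-perfect outcome: (High, Plus) with payoffs (6, 8).
Under simultaneous play:
Firm A's best replies: Budget→Mid; Value→Low; Plus→High; Premium→High.
Firm B's best replies: Low→Premium; Mid→Budget; High→Budget.
The unique mutual best reply is (Mid, Budget), giving (7, 7).
Firm B's commitment gain: 8 − 7 = 1.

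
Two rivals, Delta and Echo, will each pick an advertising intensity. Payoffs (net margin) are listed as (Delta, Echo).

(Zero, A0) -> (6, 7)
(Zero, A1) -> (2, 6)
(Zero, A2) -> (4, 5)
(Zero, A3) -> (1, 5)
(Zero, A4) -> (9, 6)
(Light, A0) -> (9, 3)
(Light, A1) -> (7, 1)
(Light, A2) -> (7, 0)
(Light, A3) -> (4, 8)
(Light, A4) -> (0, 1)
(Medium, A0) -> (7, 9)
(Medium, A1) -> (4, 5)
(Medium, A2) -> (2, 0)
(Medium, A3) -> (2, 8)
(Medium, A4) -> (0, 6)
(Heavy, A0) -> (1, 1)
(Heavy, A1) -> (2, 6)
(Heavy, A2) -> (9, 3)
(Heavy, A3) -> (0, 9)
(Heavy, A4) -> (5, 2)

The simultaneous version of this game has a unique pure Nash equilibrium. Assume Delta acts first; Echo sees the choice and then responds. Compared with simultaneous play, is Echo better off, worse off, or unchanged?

better off

Backward induction with Delta moving first.
- Zero: BR = A0, leader payoff 6.
- Light: BR = A3, leader payoff 4.
- Medium: BR = A0, leader payoff 7.
- Heavy: BR = A3, leader payoff 0.
Maximizing over 6, 4, 7, 0, Delta chooses Medium. Subgame-perfect outcome: (Medium, A0) with payoffs (7, 9).
Under simultaneous play:
Delta's best replies: A0→Light; A1→Light; A2→Heavy; A3→Light; A4→Zero.
Echo's best replies: Zero→A0; Light→A3; Medium→A0; Heavy→A3.
Only (Light, A3) has each player best-responding; Nash payoffs (4, 8).
Echo earns 9 sequentially versus 8 at the Nash outcome: better off.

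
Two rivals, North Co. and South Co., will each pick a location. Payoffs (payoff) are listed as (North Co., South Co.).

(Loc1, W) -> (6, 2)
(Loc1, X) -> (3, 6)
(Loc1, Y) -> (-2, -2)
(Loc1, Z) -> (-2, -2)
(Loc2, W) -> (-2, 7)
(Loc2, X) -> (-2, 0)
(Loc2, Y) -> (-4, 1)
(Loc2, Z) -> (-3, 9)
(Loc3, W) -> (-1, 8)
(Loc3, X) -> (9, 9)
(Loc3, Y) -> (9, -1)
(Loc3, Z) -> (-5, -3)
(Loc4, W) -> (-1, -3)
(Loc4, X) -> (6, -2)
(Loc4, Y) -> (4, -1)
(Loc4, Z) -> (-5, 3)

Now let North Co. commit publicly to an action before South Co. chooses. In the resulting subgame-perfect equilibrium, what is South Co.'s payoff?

Solve by backward induction (North Co. leads).
- Loc1: South Co. compares 2, 6, -2, -2 and picks X; North Co. would get 3.
- Loc2: South Co. compares 7, 0, 1, 9 and picks Z; North Co. would get -3.
- Loc3: South Co. compares 8, 9, -1, -3 and picks X; North Co. would get 9.
- Loc4: South Co. compares -3, -2, -1, 3 and picks Z; North Co. would get -5.
North Co.'s induced payoffs are 3, -3, 9, -5, so North Co. commits to Loc3. Subgame-perfect outcome: (Loc3, X) with payoffs (9, 9).

9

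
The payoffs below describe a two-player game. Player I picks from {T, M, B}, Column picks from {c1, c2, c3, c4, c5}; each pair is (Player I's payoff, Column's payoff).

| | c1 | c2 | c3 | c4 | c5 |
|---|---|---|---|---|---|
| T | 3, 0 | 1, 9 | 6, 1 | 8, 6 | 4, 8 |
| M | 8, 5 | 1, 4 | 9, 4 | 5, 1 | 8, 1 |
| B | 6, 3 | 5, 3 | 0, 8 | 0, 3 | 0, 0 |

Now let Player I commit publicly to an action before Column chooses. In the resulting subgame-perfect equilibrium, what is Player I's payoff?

8

Work backward from Column's decision.
- T: BR = c2, leader payoff 1.
- M: BR = c1, leader payoff 8.
- B: BR = c3, leader payoff 0.
Among 1, 8, 0, the best is 8 at M. Subgame-perfect outcome: (M, c1) with payoffs (8, 5).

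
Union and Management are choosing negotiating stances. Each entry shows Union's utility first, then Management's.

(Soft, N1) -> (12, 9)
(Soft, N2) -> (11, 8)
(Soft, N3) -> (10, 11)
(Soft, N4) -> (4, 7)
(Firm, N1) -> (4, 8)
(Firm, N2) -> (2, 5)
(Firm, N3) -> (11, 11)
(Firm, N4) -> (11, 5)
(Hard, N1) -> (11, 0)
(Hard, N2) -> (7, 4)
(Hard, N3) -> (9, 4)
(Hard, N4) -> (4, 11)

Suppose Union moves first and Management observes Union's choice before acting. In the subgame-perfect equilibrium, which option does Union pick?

Solve by backward induction (Union leads).
- Soft → Management plays N3 (best of 9, 8, 11, 7); Union gets 10.
- Firm → Management plays N3 (best of 8, 5, 11, 5); Union gets 11.
- Hard → Management plays N4 (best of 0, 4, 4, 11); Union gets 4.
Maximizing over 10, 11, 4, Union chooses Firm. Subgame-perfect outcome: (Firm, N3) with payoffs (11, 11).

Firm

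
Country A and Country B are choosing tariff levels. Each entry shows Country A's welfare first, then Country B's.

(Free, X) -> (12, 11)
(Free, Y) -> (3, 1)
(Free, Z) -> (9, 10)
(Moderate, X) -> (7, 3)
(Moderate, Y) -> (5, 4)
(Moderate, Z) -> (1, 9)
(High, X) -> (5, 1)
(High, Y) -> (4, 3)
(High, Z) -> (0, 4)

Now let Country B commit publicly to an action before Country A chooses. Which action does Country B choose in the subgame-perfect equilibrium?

Work backward from Country A's decision.
- X: BR = Free, leader payoff 11.
- Y: BR = Moderate, leader payoff 4.
- Z: BR = Free, leader payoff 10.
Country B's induced payoffs are 11, 4, 10, so Country B commits to X. Subgame-perfect outcome: (Free, X) with payoffs (12, 11).

X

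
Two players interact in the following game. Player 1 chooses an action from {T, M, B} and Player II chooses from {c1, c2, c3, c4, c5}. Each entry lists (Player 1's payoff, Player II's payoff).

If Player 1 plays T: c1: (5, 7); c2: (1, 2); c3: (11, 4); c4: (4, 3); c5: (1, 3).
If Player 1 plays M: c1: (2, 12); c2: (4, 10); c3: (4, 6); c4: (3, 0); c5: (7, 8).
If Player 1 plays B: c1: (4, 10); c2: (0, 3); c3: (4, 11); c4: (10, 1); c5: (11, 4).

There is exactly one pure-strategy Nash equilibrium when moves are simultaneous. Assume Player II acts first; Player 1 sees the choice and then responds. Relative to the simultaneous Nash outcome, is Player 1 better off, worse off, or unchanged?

worse off

Work backward from Player 1's decision.
- c1: Player 1 compares 5, 2, 4 and picks T; Player II would get 7.
- c2: Player 1 compares 1, 4, 0 and picks M; Player II would get 10.
- c3: Player 1 compares 11, 4, 4 and picks T; Player II would get 4.
- c4: Player 1 compares 4, 3, 10 and picks B; Player II would get 1.
- c5: Player 1 compares 1, 7, 11 and picks B; Player II would get 4.
Player II's induced payoffs are 7, 10, 4, 1, 4, so Player II commits to c2. Subgame-perfect outcome: (M, c2) with payoffs (4, 10).
Now find the simultaneous Nash equilibrium.
Player 1's best replies: c1→T; c2→M; c3→T; c4→B; c5→B.
Player II's best replies: T→c1; M→c1; B→c3.
Only (T, c1) has each player best-responding; Nash payoffs (5, 7).
Player 1 earns 4 sequentially versus 5 at the Nash outcome: worse off.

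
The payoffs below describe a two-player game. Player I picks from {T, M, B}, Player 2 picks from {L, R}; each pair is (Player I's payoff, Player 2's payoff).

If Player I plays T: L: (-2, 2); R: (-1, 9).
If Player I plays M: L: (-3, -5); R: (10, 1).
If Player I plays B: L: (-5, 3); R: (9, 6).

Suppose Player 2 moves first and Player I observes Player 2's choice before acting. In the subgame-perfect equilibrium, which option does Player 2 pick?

L

Work backward from Player I's decision.
- L: BR = T, leader payoff 2.
- R: BR = M, leader payoff 1.
Among 2, 1, the best is 2 at L. Subgame-perfect outcome: (T, L) with payoffs (-2, 2).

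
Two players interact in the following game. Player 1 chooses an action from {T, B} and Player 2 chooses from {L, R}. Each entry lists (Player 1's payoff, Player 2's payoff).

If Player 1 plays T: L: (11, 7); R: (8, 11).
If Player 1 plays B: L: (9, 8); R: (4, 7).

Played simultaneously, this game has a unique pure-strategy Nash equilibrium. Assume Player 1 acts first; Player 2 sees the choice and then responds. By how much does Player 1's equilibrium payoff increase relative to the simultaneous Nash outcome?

Backward induction with Player 1 moving first.
- T: Player 2 compares 7, 11 and picks R; Player 1 would get 8.
- B: Player 2 compares 8, 7 and picks L; Player 1 would get 9.
Maximizing over 8, 9, Player 1 chooses B. Subgame-perfect outcome: (B, L) with payoffs (9, 8).
For the simultaneous game, intersect best replies.
Player 1's best replies: L→T; R→T.
Player 2's best replies: T→R; B→L.
The unique mutual best reply is (T, R), giving (8, 11).
Player 1's commitment gain: 9 − 8 = 1.

1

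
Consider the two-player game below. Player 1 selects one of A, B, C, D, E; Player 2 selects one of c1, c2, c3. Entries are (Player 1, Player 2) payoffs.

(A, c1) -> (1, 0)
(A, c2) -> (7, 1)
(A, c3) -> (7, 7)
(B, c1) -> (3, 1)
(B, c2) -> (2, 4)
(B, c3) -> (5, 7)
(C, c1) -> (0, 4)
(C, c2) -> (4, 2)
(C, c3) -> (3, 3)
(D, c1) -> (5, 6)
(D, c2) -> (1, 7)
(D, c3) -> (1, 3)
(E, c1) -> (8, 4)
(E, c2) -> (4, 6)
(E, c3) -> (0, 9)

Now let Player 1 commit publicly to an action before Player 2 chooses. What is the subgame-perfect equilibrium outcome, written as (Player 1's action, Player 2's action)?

Solve by backward induction (Player 1 leads).
- A → Player 2 plays c3 (best of 0, 1, 7); Player 1 gets 7.
- B → Player 2 plays c3 (best of 1, 4, 7); Player 1 gets 5.
- C → Player 2 plays c1 (best of 4, 2, 3); Player 1 gets 0.
- D → Player 2 plays c2 (best of 6, 7, 3); Player 1 gets 1.
- E → Player 2 plays c3 (best of 4, 6, 9); Player 1 gets 0.
Maximizing over 7, 5, 0, 1, 0, Player 1 chooses A. Subgame-perfect outcome: (A, c3) with payoffs (7, 7).

(A, c3)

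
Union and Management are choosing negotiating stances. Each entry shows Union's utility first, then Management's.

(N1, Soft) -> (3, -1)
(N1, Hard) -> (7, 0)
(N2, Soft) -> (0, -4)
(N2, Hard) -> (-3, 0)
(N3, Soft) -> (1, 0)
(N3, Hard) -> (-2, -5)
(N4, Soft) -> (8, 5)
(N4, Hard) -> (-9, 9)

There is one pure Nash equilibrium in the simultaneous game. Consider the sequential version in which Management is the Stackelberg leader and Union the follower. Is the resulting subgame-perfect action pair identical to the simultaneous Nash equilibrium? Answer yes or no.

no

Solve by backward induction (Management leads).
- Soft: BR = N4, leader payoff 5.
- Hard: BR = N1, leader payoff 0.
Management's induced payoffs are 5, 0, so Management commits to Soft. Subgame-perfect outcome: (N4, Soft) with payoffs (8, 5).
Now find the simultaneous Nash equilibrium.
Union's best replies: Soft→N4; Hard→N1.
Management's best replies: N1→Hard; N2→Hard; N3→Soft; N4→Hard.
Only (N1, Hard) has each player best-responding; Nash payoffs (7, 0).
Sequential outcome (N4, Soft) differs from the Nash profile (N1, Hard).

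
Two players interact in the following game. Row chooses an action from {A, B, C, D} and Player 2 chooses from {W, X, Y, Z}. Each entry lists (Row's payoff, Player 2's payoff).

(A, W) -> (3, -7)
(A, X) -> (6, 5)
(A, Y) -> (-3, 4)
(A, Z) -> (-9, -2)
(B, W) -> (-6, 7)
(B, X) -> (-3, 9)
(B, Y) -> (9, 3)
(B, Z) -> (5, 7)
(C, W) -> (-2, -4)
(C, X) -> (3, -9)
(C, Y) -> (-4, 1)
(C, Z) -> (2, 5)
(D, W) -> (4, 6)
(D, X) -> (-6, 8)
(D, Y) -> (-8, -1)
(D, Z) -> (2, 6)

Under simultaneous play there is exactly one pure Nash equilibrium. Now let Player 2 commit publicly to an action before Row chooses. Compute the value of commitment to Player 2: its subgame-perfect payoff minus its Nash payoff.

Work backward from Row's decision.
- W: Row compares 3, -6, -2, 4 and picks D; Player 2 would get 6.
- X: Row compares 6, -3, 3, -6 and picks A; Player 2 would get 5.
- Y: Row compares -3, 9, -4, -8 and picks B; Player 2 would get 3.
- Z: Row compares -9, 5, 2, 2 and picks B; Player 2 would get 7.
Player 2's induced payoffs are 6, 5, 3, 7, so Player 2 commits to Z. Subgame-perfect outcome: (B, Z) with payoffs (5, 7).
Under simultaneous play:
Row's best replies: W→D; X→A; Y→B; Z→B.
Player 2's best replies: A→X; B→X; C→Z; D→X.
Only (A, X) has each player best-responding; Nash payoffs (6, 5).
Player 2's commitment gain: 7 − 5 = 2.

2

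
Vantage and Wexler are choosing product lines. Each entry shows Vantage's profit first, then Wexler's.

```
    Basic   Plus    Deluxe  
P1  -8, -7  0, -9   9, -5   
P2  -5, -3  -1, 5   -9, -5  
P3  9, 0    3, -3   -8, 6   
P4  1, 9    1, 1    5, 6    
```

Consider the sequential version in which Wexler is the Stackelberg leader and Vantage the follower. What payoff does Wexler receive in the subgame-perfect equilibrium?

0

Vantage best-responds to each possible Wexler move:
- Basic: BR = P3, leader payoff 0.
- Plus: BR = P3, leader payoff -3.
- Deluxe: BR = P1, leader payoff -5.
Wexler's induced payoffs are 0, -3, -5, so Wexler commits to Basic. Subgame-perfect outcome: (P3, Basic) with payoffs (9, 0).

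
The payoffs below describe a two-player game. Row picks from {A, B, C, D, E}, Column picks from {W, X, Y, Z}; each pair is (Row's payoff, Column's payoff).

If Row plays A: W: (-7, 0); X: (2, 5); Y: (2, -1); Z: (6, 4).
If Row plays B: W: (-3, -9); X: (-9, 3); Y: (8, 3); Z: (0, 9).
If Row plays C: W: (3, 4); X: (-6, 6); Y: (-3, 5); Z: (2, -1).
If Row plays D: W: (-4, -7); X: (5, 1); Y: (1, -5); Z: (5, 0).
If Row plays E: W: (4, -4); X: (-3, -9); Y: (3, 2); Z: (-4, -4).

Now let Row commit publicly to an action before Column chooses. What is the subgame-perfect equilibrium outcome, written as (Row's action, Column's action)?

(D, X)

Work backward from Column's decision.
- A: Column compares 0, 5, -1, 4 and picks X; Row would get 2.
- B: Column compares -9, 3, 3, 9 and picks Z; Row would get 0.
- C: Column compares 4, 6, 5, -1 and picks X; Row would get -6.
- D: Column compares -7, 1, -5, 0 and picks X; Row would get 5.
- E: Column compares -4, -9, 2, -4 and picks Y; Row would get 3.
Among 2, 0, -6, 5, 3, the best is 5 at D. Subgame-perfect outcome: (D, X) with payoffs (5, 1).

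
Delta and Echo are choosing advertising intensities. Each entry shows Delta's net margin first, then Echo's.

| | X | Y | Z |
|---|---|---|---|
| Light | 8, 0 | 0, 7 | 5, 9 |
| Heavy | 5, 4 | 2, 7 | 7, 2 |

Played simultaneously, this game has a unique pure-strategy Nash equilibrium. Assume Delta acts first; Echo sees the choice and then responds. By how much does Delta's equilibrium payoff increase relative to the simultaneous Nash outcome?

3

Solve by backward induction (Delta leads).
- Light: Echo compares 0, 7, 9 and picks Z; Delta would get 5.
- Heavy: Echo compares 4, 7, 2 and picks Y; Delta would get 2.
Among 5, 2, the best is 5 at Light. Subgame-perfect outcome: (Light, Z) with payoffs (5, 9).
Now find the simultaneous Nash equilibrium.
Delta's best replies: X→Light; Y→Heavy; Z→Heavy.
Echo's best replies: Light→Z; Heavy→Y.
Only (Heavy, Y) has each player best-responding; Nash payoffs (2, 7).
Delta's commitment gain: 5 − 2 = 3.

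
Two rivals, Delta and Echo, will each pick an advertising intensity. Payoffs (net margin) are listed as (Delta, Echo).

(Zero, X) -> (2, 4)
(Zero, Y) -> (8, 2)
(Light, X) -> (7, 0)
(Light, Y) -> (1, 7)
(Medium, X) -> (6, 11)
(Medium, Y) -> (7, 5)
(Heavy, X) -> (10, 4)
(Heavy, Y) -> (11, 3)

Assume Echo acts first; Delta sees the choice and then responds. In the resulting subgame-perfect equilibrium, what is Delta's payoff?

10

Backward induction with Echo moving first.
- X: Delta compares 2, 7, 6, 10 and picks Heavy; Echo would get 4.
- Y: Delta compares 8, 1, 7, 11 and picks Heavy; Echo would get 3.
Echo's induced payoffs are 4, 3, so Echo commits to X. Subgame-perfect outcome: (Heavy, X) with payoffs (10, 4).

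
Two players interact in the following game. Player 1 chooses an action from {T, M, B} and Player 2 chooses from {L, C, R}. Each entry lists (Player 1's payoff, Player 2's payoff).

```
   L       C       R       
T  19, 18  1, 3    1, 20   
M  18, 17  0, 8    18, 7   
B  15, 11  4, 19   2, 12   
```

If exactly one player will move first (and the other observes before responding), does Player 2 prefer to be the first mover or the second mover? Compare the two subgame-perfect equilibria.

If Player 1 leads: Player 2's best replies are T→R, M→L, B→C; Player 1's induced payoffs 1, 18, 4; outcome (M, L), payoffs (18, 17).
If Player 2 leads: Player 1's best replies are L→T, C→B, R→M; Player 2's induced payoffs 18, 19, 7; outcome (B, C), payoffs (4, 19).
Player 2 gets 19 moving first and 17 moving second, so Player 2 prefers to move first.

first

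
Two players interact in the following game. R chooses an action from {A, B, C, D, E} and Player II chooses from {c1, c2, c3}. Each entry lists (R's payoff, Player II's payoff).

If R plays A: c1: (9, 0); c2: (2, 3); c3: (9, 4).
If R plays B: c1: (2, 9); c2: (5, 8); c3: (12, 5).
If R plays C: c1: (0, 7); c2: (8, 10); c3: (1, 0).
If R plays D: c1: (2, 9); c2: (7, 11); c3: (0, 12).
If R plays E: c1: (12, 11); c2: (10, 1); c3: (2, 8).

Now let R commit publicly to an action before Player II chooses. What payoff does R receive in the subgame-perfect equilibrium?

Solve by backward induction (R leads).
- A: BR = c3, leader payoff 9.
- B: BR = c1, leader payoff 2.
- C: BR = c2, leader payoff 8.
- D: BR = c3, leader payoff 0.
- E: BR = c1, leader payoff 12.
R's induced payoffs are 9, 2, 8, 0, 12, so R commits to E. Subgame-perfect outcome: (E, c1) with payoffs (12, 11).

12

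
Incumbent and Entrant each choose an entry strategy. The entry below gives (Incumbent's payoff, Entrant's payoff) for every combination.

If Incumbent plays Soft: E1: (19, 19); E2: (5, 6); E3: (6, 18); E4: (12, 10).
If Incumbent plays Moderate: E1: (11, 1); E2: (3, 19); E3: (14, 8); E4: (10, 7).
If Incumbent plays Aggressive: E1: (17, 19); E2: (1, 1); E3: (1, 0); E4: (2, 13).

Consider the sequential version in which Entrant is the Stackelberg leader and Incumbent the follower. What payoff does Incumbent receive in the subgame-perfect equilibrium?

Backward induction with Entrant moving first.
- E1: BR = Soft, leader payoff 19.
- E2: BR = Soft, leader payoff 6.
- E3: BR = Moderate, leader payoff 8.
- E4: BR = Soft, leader payoff 10.
Maximizing over 19, 6, 8, 10, Entrant chooses E1. Subgame-perfect outcome: (Soft, E1) with payoffs (19, 19).

19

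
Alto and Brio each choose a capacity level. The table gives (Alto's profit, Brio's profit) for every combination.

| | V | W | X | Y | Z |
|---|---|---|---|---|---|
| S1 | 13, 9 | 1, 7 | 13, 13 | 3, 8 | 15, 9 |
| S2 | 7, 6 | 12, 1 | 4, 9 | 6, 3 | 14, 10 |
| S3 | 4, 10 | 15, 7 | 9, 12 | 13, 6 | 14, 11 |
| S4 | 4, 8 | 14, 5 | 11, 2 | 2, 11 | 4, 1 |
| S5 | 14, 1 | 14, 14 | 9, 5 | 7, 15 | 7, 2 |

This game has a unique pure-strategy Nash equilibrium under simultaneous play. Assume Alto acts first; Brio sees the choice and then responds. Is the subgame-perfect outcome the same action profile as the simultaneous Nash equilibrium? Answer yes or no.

Work backward from Brio's decision.
- S1 → Brio plays X (best of 9, 7, 13, 8, 9); Alto gets 13.
- S2 → Brio plays Z (best of 6, 1, 9, 3, 10); Alto gets 14.
- S3 → Brio plays X (best of 10, 7, 12, 6, 11); Alto gets 9.
- S4 → Brio plays Y (best of 8, 5, 2, 11, 1); Alto gets 2.
- S5 → Brio plays Y (best of 1, 14, 5, 15, 2); Alto gets 7.
Among 13, 14, 9, 2, 7, the best is 14 at S2. Subgame-perfect outcome: (S2, Z) with payoffs (14, 10).
Under simultaneous play:
Alto's best replies: V→S5; W→S3; X→S1; Y→S3; Z→S1.
Brio's best replies: S1→X; S2→Z; S3→X; S4→Y; S5→Y.
Only (S1, X) has each player best-responding; Nash payoffs (13, 13).
Sequential outcome (S2, Z) differs from the Nash profile (S1, X).

no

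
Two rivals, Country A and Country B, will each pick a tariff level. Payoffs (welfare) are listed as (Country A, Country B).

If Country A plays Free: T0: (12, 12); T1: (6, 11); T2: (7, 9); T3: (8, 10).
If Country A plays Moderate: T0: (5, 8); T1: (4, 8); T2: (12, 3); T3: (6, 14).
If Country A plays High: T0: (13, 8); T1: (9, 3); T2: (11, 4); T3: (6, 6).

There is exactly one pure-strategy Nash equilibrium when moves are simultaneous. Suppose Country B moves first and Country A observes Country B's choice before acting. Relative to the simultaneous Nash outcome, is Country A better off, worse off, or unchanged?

worse off

Backward induction with Country B moving first.
- T0: BR = High, leader payoff 8.
- T1: BR = High, leader payoff 3.
- T2: BR = Moderate, leader payoff 3.
- T3: BR = Free, leader payoff 10.
Among 8, 3, 3, 10, the best is 10 at T3. Subgame-perfect outcome: (Free, T3) with payoffs (8, 10).
Under simultaneous play:
Country A's best replies: T0→High; T1→High; T2→Moderate; T3→Free.
Country B's best replies: Free→T0; Moderate→T3; High→T0.
Only (High, T0) has each player best-responding; Nash payoffs (13, 8).
Country A earns 8 sequentially versus 13 at the Nash outcome: worse off.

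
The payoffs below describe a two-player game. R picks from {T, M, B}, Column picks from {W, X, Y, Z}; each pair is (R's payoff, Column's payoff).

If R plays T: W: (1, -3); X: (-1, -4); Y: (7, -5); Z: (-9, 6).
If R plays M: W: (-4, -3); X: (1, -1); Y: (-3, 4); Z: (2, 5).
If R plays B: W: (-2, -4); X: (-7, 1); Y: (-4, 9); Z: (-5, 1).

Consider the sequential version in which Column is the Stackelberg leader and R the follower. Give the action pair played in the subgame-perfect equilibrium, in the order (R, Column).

Backward induction with Column moving first.
- W: BR = T, leader payoff -3.
- X: BR = M, leader payoff -1.
- Y: BR = T, leader payoff -5.
- Z: BR = M, leader payoff 5.
Maximizing over -3, -1, -5, 5, Column chooses Z. Subgame-perfect outcome: (M, Z) with payoffs (2, 5).

(M, Z)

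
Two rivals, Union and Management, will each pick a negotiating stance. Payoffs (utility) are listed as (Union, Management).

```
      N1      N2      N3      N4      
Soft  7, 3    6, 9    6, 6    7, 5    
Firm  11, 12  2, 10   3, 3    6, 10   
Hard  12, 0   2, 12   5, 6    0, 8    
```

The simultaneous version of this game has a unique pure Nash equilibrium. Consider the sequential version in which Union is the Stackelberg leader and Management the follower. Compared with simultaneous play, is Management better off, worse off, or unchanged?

Management best-responds to each possible Union move:
- Soft: BR = N2, leader payoff 6.
- Firm: BR = N1, leader payoff 11.
- Hard: BR = N2, leader payoff 2.
Among 6, 11, 2, the best is 11 at Firm. Subgame-perfect outcome: (Firm, N1) with payoffs (11, 12).
For the simultaneous game, intersect best replies.
Union's best replies: N1→Hard; N2→Soft; N3→Soft; N4→Soft.
Management's best replies: Soft→N2; Firm→N1; Hard→N2.
Only (Soft, N2) has each player best-responding; Nash payoffs (6, 9).
Management earns 12 sequentially versus 9 at the Nash outcome: better off.

better off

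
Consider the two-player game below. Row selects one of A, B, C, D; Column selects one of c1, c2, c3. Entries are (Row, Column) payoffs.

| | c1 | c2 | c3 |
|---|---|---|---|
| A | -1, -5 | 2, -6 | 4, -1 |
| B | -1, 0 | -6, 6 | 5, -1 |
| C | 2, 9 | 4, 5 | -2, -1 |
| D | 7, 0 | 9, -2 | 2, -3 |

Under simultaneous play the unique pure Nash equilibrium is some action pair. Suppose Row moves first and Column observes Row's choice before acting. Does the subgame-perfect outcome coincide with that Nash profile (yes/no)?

yes

Work backward from Column's decision.
- A: Column compares -5, -6, -1 and picks c3; Row would get 4.
- B: Column compares 0, 6, -1 and picks c2; Row would get -6.
- C: Column compares 9, 5, -1 and picks c1; Row would get 2.
- D: Column compares 0, -2, -3 and picks c1; Row would get 7.
Row's induced payoffs are 4, -6, 2, 7, so Row commits to D. Subgame-perfect outcome: (D, c1) with payoffs (7, 0).
For the simultaneous game, intersect best replies.
Row's best replies: c1→D; c2→D; c3→B.
Column's best replies: A→c3; B→c2; C→c1; D→c1.
The unique mutual best reply is (D, c1), giving (7, 0).
Sequential outcome (D, c1) coincides with the Nash profile (D, c1).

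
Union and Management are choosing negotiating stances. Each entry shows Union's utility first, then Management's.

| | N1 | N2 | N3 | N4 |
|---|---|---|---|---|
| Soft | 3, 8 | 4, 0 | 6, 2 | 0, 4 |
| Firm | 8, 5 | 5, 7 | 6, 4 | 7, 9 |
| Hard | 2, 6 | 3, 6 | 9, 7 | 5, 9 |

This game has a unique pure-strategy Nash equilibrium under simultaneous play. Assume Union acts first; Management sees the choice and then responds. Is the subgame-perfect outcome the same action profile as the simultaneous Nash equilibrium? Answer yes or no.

yes

Solve by backward induction (Union leads).
- Soft: Management compares 8, 0, 2, 4 and picks N1; Union would get 3.
- Firm: Management compares 5, 7, 4, 9 and picks N4; Union would get 7.
- Hard: Management compares 6, 6, 7, 9 and picks N4; Union would get 5.
Among 3, 7, 5, the best is 7 at Firm. Subgame-perfect outcome: (Firm, N4) with payoffs (7, 9).
Now find the simultaneous Nash equilibrium.
Union's best replies: N1→Firm; N2→Firm; N3→Hard; N4→Firm.
Management's best replies: Soft→N1; Firm→N4; Hard→N4.
Only (Firm, N4) has each player best-responding; Nash payoffs (7, 9).
Sequential outcome (Firm, N4) coincides with the Nash profile (Firm, N4).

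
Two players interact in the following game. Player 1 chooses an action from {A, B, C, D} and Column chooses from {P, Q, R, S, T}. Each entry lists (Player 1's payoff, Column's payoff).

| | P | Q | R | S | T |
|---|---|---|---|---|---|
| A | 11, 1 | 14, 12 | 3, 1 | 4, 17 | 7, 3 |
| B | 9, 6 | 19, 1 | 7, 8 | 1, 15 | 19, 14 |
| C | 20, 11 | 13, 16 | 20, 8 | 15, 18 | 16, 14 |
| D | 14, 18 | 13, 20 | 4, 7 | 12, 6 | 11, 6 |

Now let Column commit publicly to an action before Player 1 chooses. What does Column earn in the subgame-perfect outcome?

Solve by backward induction (Column leads).
- P: Player 1 compares 11, 9, 20, 14 and picks C; Column would get 11.
- Q: Player 1 compares 14, 19, 13, 13 and picks B; Column would get 1.
- R: Player 1 compares 3, 7, 20, 4 and picks C; Column would get 8.
- S: Player 1 compares 4, 1, 15, 12 and picks C; Column would get 18.
- T: Player 1 compares 7, 19, 16, 11 and picks B; Column would get 14.
Column's induced payoffs are 11, 1, 8, 18, 14, so Column commits to S. Subgame-perfect outcome: (C, S) with payoffs (15, 18).

18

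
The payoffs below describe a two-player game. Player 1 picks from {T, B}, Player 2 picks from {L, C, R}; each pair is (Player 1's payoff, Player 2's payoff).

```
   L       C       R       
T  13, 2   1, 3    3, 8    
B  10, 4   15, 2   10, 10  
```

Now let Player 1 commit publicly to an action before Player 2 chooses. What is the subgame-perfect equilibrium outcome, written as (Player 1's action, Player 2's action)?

Work backward from Player 2's decision.
- T: BR = R, leader payoff 3.
- B: BR = R, leader payoff 10.
Maximizing over 3, 10, Player 1 chooses B. Subgame-perfect outcome: (B, R) with payoffs (10, 10).

(B, R)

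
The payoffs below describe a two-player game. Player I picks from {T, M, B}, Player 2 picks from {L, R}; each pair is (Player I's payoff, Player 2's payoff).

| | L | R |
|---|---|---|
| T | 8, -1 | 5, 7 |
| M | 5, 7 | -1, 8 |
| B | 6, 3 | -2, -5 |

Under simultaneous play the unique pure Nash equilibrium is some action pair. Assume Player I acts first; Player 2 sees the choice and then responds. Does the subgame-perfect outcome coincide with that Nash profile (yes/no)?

no

Solve by backward induction (Player I leads).
- T: Player 2 compares -1, 7 and picks R; Player I would get 5.
- M: Player 2 compares 7, 8 and picks R; Player I would get -1.
- B: Player 2 compares 3, -5 and picks L; Player I would get 6.
Among 5, -1, 6, the best is 6 at B. Subgame-perfect outcome: (B, L) with payoffs (6, 3).
Now find the simultaneous Nash equilibrium.
Player I's best replies: L→T; R→T.
Player 2's best replies: T→R; M→R; B→L.
Only (T, R) has each player best-responding; Nash payoffs (5, 7).
Sequential outcome (B, L) differs from the Nash profile (T, R).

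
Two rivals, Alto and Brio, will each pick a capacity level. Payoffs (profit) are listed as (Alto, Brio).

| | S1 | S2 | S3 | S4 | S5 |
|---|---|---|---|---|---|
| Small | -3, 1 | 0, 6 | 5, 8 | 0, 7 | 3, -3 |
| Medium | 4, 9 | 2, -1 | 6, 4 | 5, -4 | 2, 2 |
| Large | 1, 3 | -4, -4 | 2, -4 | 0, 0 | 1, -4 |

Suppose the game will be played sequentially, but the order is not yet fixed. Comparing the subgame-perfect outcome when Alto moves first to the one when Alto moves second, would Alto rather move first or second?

first

If Alto leads: Brio's best replies are Small→S3, Medium→S1, Large→S1; Alto's induced payoffs 5, 4, 1; outcome (Small, S3), payoffs (5, 8).
If Brio leads: Alto's best replies are S1→Medium, S2→Medium, S3→Medium, S4→Medium, S5→Small; Brio's induced payoffs 9, -1, 4, -4, -3; outcome (Medium, S1), payoffs (4, 9).
Alto gets 5 moving first and 4 moving second, so Alto prefers to move first.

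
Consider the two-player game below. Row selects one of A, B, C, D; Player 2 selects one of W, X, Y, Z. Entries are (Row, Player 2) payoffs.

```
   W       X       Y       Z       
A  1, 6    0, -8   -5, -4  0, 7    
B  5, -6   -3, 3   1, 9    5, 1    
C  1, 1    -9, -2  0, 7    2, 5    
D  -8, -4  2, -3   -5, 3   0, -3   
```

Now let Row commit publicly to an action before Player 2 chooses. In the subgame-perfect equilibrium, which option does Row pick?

Work backward from Player 2's decision.
- A: BR = Z, leader payoff 0.
- B: BR = Y, leader payoff 1.
- C: BR = Y, leader payoff 0.
- D: BR = Y, leader payoff -5.
Row's induced payoffs are 0, 1, 0, -5, so Row commits to B. Subgame-perfect outcome: (B, Y) with payoffs (1, 9).

B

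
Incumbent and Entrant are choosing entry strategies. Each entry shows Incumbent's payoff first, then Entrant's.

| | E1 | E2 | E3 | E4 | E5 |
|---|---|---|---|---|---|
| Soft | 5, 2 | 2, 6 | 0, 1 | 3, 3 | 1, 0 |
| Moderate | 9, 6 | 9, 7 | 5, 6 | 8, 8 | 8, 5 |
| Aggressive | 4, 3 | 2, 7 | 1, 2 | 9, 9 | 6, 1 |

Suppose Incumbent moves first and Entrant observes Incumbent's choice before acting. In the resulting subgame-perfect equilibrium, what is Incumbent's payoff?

Solve by backward induction (Incumbent leads).
- Soft → Entrant plays E2 (best of 2, 6, 1, 3, 0); Incumbent gets 2.
- Moderate → Entrant plays E4 (best of 6, 7, 6, 8, 5); Incumbent gets 8.
- Aggressive → Entrant plays E4 (best of 3, 7, 2, 9, 1); Incumbent gets 9.
Among 2, 8, 9, the best is 9 at Aggressive. Subgame-perfect outcome: (Aggressive, E4) with payoffs (9, 9).

9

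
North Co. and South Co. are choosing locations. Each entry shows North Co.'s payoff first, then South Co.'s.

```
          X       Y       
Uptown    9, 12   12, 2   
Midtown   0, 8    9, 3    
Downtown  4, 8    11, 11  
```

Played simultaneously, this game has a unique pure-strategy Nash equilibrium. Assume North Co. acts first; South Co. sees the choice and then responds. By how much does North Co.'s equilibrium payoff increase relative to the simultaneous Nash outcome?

Work backward from South Co.'s decision.
- Uptown → South Co. plays X (best of 12, 2); North Co. gets 9.
- Midtown → South Co. plays X (best of 8, 3); North Co. gets 0.
- Downtown → South Co. plays Y (best of 8, 11); North Co. gets 11.
Among 9, 0, 11, the best is 11 at Downtown. Subgame-perfect outcome: (Downtown, Y) with payoffs (11, 11).
Now find the simultaneous Nash equilibrium.
North Co.'s best replies: X→Uptown; Y→Uptown.
South Co.'s best replies: Uptown→X; Midtown→X; Downtown→Y.
The unique mutual best reply is (Uptown, X), giving (9, 12).
North Co.'s commitment gain: 11 − 9 = 2.

2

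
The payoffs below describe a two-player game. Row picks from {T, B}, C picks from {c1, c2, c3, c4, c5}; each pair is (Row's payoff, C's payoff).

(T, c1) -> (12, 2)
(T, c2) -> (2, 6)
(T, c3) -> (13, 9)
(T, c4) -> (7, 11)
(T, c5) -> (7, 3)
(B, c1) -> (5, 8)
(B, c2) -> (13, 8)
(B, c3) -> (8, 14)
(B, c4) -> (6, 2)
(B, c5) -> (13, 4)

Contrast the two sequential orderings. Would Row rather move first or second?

If Row leads: C's best replies are T→c4, B→c3; Row's induced payoffs 7, 8; outcome (B, c3), payoffs (8, 14).
If C leads: Row's best replies are c1→T, c2→B, c3→T, c4→T, c5→B; C's induced payoffs 2, 8, 9, 11, 4; outcome (T, c4), payoffs (7, 11).
Row gets 8 moving first and 7 moving second, so Row prefers to move first.

first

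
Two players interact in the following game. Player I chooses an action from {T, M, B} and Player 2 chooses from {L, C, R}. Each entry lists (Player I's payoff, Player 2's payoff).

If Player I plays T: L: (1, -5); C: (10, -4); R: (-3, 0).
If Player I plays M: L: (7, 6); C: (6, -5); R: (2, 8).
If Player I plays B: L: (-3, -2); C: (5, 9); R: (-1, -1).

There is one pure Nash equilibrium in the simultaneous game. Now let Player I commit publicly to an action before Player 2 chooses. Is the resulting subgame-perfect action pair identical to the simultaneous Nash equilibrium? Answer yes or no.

no

Player 2 best-responds to each possible Player I move:
- T → Player 2 plays R (best of -5, -4, 0); Player I gets -3.
- M → Player 2 plays R (best of 6, -5, 8); Player I gets 2.
- B → Player 2 plays C (best of -2, 9, -1); Player I gets 5.
Among -3, 2, 5, the best is 5 at B. Subgame-perfect outcome: (B, C) with payoffs (5, 9).
For the simultaneous game, intersect best replies.
Player I's best replies: L→M; C→T; R→M.
Player 2's best replies: T→R; M→R; B→C.
Only (M, R) has each player best-responding; Nash payoffs (2, 8).
Sequential outcome (B, C) differs from the Nash profile (M, R).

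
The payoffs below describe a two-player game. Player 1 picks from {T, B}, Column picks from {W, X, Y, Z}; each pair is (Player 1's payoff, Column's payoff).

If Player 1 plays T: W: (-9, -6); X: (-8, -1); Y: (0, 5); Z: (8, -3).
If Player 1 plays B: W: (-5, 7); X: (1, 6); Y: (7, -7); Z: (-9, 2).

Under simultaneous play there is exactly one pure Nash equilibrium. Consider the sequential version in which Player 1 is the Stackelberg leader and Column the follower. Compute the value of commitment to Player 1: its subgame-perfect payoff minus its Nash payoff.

Solve by backward induction (Player 1 leads).
- T → Column plays Y (best of -6, -1, 5, -3); Player 1 gets 0.
- B → Column plays W (best of 7, 6, -7, 2); Player 1 gets -5.
Maximizing over 0, -5, Player 1 chooses T. Subgame-perfect outcome: (T, Y) with payoffs (0, 5).
Now find the simultaneous Nash equilibrium.
Player 1's best replies: W→B; X→B; Y→B; Z→T.
Column's best replies: T→Y; B→W.
The unique mutual best reply is (B, W), giving (-5, 7).
Player 1's commitment gain: 0 − -5 = 5.

5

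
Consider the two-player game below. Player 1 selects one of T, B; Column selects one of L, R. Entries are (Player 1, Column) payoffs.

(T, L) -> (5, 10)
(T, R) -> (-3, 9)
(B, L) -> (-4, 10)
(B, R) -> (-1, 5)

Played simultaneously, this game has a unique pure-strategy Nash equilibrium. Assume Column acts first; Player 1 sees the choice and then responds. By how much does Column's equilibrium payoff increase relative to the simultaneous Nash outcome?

Solve by backward induction (Column leads).
- L → Player 1 plays T (best of 5, -4); Column gets 10.
- R → Player 1 plays B (best of -3, -1); Column gets 5.
Among 10, 5, the best is 10 at L. Subgame-perfect outcome: (T, L) with payoffs (5, 10).
For the simultaneous game, intersect best replies.
Player 1's best replies: L→T; R→B.
Column's best replies: T→L; B→L.
The unique mutual best reply is (T, L), giving (5, 10).
Column's commitment gain: 10 − 10 = 0.

0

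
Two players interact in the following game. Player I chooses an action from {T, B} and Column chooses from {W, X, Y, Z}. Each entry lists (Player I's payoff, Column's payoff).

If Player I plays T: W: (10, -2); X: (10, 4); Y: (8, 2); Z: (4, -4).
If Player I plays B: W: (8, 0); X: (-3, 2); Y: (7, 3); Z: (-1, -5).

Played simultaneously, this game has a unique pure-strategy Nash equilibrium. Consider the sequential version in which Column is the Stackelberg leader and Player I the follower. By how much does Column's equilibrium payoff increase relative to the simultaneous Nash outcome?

Backward induction with Column moving first.
- W → Player I plays T (best of 10, 8); Column gets -2.
- X → Player I plays T (best of 10, -3); Column gets 4.
- Y → Player I plays T (best of 8, 7); Column gets 2.
- Z → Player I plays T (best of 4, -1); Column gets -4.
Among -2, 4, 2, -4, the best is 4 at X. Subgame-perfect outcome: (T, X) with payoffs (10, 4).
Now find the simultaneous Nash equilibrium.
Player I's best replies: W→T; X→T; Y→T; Z→T.
Column's best replies: T→X; B→Y.
Only (T, X) has each player best-responding; Nash payoffs (10, 4).
Column's commitment gain: 4 − 4 = 0.

0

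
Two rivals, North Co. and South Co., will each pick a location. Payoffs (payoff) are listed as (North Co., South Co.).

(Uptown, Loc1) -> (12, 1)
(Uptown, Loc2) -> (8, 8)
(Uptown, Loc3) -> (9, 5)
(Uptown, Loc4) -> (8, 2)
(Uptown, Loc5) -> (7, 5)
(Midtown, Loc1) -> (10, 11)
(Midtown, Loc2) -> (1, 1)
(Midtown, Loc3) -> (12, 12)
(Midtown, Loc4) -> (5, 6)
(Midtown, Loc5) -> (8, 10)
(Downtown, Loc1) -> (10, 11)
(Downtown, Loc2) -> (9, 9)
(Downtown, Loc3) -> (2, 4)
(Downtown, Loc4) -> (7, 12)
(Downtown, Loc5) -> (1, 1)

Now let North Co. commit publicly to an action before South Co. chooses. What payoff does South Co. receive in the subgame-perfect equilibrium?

Solve by backward induction (North Co. leads).
- Uptown: South Co. compares 1, 8, 5, 2, 5 and picks Loc2; North Co. would get 8.
- Midtown: South Co. compares 11, 1, 12, 6, 10 and picks Loc3; North Co. would get 12.
- Downtown: South Co. compares 11, 9, 4, 12, 1 and picks Loc4; North Co. would get 7.
Among 8, 12, 7, the best is 12 at Midtown. Subgame-perfect outcome: (Midtown, Loc3) with payoffs (12, 12).

12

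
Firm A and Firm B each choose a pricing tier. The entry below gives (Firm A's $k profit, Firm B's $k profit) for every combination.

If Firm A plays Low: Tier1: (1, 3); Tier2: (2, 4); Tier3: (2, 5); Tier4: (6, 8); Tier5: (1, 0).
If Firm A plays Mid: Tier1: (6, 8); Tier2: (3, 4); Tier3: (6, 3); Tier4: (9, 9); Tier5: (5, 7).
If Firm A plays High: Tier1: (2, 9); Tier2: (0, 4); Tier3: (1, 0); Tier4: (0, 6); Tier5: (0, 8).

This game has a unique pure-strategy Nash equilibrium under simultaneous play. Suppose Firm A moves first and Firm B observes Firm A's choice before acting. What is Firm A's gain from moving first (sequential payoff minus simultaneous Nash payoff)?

0

Backward induction with Firm A moving first.
- Low: BR = Tier4, leader payoff 6.
- Mid: BR = Tier4, leader payoff 9.
- High: BR = Tier1, leader payoff 2.
Among 6, 9, 2, the best is 9 at Mid. Subgame-perfect outcome: (Mid, Tier4) with payoffs (9, 9).
Under simultaneous play:
Firm A's best replies: Tier1→Mid; Tier2→Mid; Tier3→Mid; Tier4→Mid; Tier5→Mid.
Firm B's best replies: Low→Tier4; Mid→Tier4; High→Tier1.
The unique mutual best reply is (Mid, Tier4), giving (9, 9).
Firm A's commitment gain: 9 − 9 = 0.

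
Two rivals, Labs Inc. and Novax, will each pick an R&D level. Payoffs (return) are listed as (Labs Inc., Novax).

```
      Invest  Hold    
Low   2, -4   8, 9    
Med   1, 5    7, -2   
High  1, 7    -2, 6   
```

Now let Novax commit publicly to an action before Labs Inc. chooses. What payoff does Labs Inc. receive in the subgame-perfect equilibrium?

8

Work backward from Labs Inc.'s decision.
- Invest: BR = Low, leader payoff -4.
- Hold: BR = Low, leader payoff 9.
Among -4, 9, the best is 9 at Hold. Subgame-perfect outcome: (Low, Hold) with payoffs (8, 9).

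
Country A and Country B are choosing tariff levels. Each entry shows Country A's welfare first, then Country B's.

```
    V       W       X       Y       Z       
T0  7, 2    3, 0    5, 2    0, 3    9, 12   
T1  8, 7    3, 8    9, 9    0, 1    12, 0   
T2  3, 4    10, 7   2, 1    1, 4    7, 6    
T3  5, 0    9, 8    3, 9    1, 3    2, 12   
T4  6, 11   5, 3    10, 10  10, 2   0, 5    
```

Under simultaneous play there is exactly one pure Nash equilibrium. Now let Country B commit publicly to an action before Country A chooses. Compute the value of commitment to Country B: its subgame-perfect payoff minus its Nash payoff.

3

Solve by backward induction (Country B leads).
- V → Country A plays T1 (best of 7, 8, 3, 5, 6); Country B gets 7.
- W → Country A plays T2 (best of 3, 3, 10, 9, 5); Country B gets 7.
- X → Country A plays T4 (best of 5, 9, 2, 3, 10); Country B gets 10.
- Y → Country A plays T4 (best of 0, 0, 1, 1, 10); Country B gets 2.
- Z → Country A plays T1 (best of 9, 12, 7, 2, 0); Country B gets 0.
Maximizing over 7, 7, 10, 2, 0, Country B chooses X. Subgame-perfect outcome: (T4, X) with payoffs (10, 10).
For the simultaneous game, intersect best replies.
Country A's best replies: V→T1; W→T2; X→T4; Y→T4; Z→T1.
Country B's best replies: T0→Z; T1→X; T2→W; T3→Z; T4→V.
Only (T2, W) has each player best-responding; Nash payoffs (10, 7).
Country B's commitment gain: 10 − 7 = 3.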